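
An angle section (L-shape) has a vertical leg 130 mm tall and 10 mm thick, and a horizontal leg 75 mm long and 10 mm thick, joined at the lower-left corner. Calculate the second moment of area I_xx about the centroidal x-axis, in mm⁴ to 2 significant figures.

Split into non-overlapping primitives; take the origin at the lower-left of the bounding box.
Vertical leg: 10 × 130, A = 1 300 mm², y = 65 mm, Ī = 1 830 833 mm⁴.
Horizontal leg (remainder): 65 × 10, A = 650 mm², y = 5 mm, Ī = 5 417 mm⁴.
Centroid: ȳ = ΣA·y / ΣA = 45 mm.
Transfer each piece to the centroidal x-axis using Ī + A·d² with d = y − 45:
  vertical leg: d = 20 mm → contributes +2 350 833 mm⁴
  horizontal leg (remainder): d = -40 mm → contributes +1 045 417 mm⁴
Total I = 3 396 250 mm⁴.

I_xx ≈ 3.4 × 10⁶ mm⁴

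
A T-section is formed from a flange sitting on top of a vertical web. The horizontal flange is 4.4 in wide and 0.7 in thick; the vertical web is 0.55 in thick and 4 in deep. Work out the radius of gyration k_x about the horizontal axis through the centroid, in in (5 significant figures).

k_x ≈ 1.3862 in

Treat the section as a set of non-overlapping primitives; coordinates are from the bounding-box lower-left.
Flange: 4.4 × 0.7, A = 3.08 in², y = 4.35 in, Ī = 0.1257667 in⁴.
Web: 0.55 × 4, A = 2.2 in², y = 2 in, Ī = 2.933333 in⁴.
Centroid: ȳ = ΣA·y / ΣA = 3.370833 in.
Transfer each piece to the horizontal axis through the centroid using Ī + A·d² with d = y − 3.370833:
  flange: d = 0.9791667 in → contributes +3.07877 in⁴
  web: d = -1.370833 in → contributes +7.067538 in⁴
Total I = 10.14631 in⁴.
Radius of gyration: k = √(I/A) = √(10.14631 / 5.28) = 1.386236 in.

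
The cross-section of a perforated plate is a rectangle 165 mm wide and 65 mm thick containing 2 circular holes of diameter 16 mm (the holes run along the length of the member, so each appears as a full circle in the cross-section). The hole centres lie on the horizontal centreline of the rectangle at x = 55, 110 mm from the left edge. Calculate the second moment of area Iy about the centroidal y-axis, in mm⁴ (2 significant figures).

Iy ≈ 2.4 × 10⁷ mm⁴

Split into non-overlapping primitives; take the origin at the lower-left of the bounding box.
Plate: 165 × 65, A = 10 725 mm², x = 82.5 mm, Ī = 24 332 344 mm⁴.
Hole 1 (subtracted): ⌀16, A = 201.1 mm², x = 55 mm, Ī = 3 217 mm⁴.
Hole 2 (subtracted): ⌀16, A = 201.1 mm², x = 110 mm, Ī = 3 217 mm⁴.
By symmetry the centroid is at mid-width, x̄ = 82.5 mm.
Transfer each piece to the centroidal y-axis using Ī + A·d² with d = x − 82.5:
  plate: d = 0 mm → contributes +24 332 344 mm⁴
  hole 1: d = -27.5 mm → contributes −155 270 mm⁴
  hole 2: d = 27.5 mm → contributes −155 270 mm⁴
Total I = 24 021 804 mm⁴.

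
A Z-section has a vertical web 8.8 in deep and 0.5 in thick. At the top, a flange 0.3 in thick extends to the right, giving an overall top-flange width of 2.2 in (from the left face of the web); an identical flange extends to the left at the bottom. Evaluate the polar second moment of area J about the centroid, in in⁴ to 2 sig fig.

J ≈ 48 in⁴

Break the section into simple shapes (no overlaps), measuring from the bottom-left corner of the bounding box.
Web: 0.5 × 8.8, A = 4.4 in², y = 4.4 in, Ī = 28.39 in⁴.
Top flange (beyond web): 1.7 × 0.3, A = 0.51 in², y = 8.65 in, Ī = 0.003825 in⁴.
Bottom flange (beyond web): 1.7 × 0.3, A = 0.51 in², y = 0.15 in, Ī = 0.003825 in⁴.
Centroid: ȳ = ΣA·y / ΣA = 4.4 in.
Transfer each piece to the centroidal x-axis using Ī + A·d² with d = y − 4.4:
  web: d = 0 in → contributes +28.39 in⁴
  top flange (beyond web): d = 4.25 in → contributes +9.216 in⁴
  bottom flange (beyond web): d = -4.25 in → contributes +9.216 in⁴
Total I = 46.83 in⁴.
For the y-axis: x̄ = 1.95 in.
Repeating about the centroidal y-axis gives I_y = 1.572 in⁴.
Polar second moment: J = I_x + I_y = 48.4 in⁴.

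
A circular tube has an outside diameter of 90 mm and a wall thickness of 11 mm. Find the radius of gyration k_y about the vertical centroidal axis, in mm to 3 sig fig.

Split into non-overlapping primitives; take the origin at the lower-left of the bounding box.
Outer circle: ⌀90, A = 6361.7 mm², x = 45 mm, Ī = 3 220 623 mm⁴.
Bore (subtracted): ⌀68, A = 3631.7 mm², x = 45 mm, Ī = 1 049 556 mm⁴.
By symmetry the centroid is at mid-width, x̄ = 45 mm.
All pieces are centred on the vertical centroidal axis, so I = ΣĪ (holes subtracted) = 2 171 068 mm⁴.
Radius of gyration: k = √(I/A) = √(2 171 068 / 2 730) = 28.2 mm.

k_y ≈ 28.2 mm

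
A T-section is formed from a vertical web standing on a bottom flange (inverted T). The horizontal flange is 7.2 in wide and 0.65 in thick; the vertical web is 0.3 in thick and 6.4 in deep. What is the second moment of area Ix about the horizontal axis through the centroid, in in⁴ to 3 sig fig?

Treat the section as a set of non-overlapping primitives; coordinates are from the bounding-box lower-left.
Flange: 7.2 × 0.65, A = 4.68 in², y = 0.325 in, Ī = 0.16478 in⁴.
Web: 0.3 × 6.4, A = 1.92 in², y = 3.85 in, Ī = 6.5536 in⁴.
Centroid: ȳ = ΣA·y / ΣA = 1.3505 in.
Transfer each piece to the horizontal axis through the centroid using Ī + A·d² with d = y − 1.3505:
  flange: d = -1.0255 in → contributes +5.0861 in⁴
  web: d = 2.4995 in → contributes +18.549 in⁴
Total I = 23.635 in⁴.

Ix ≈ 23.6 in⁴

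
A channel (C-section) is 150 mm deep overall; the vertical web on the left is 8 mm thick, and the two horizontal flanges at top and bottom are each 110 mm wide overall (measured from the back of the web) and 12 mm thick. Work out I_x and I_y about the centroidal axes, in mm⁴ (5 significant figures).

I_x ≈ 1.3934 × 10⁷ mm⁴, I_y ≈ 4.5647 × 10⁶ mm⁴

Treat the section as a set of non-overlapping primitives; coordinates are from the bounding-box lower-left.
Web: 8 × 150, A = 1 200 mm², y = 75 mm, Ī = 2 250 000 mm⁴.
Top flange (beyond web): 102 × 12, A = 1 224 mm², y = 144 mm, Ī = 14 688 mm⁴.
Bottom flange (beyond web): 102 × 12, A = 1 224 mm², y = 6 mm, Ī = 14 688 mm⁴.
By symmetry the centroid is at mid-height, ȳ = 75 mm.
Transfer each piece to the centroidal x-axis using Ī + A·d² with d = y − 75:
  web: d = 0 mm → contributes +2 250 000 mm⁴
  top flange (beyond web): d = 69 mm → contributes +5 842 152 mm⁴
  bottom flange (beyond web): d = -69 mm → contributes +5 842 152 mm⁴
Total I = 13 934 304 mm⁴.
For the y-axis: x̄ = 40.90789 mm.
Repeating about the centroidal y-axis gives I_y = 4 564 737 mm⁴.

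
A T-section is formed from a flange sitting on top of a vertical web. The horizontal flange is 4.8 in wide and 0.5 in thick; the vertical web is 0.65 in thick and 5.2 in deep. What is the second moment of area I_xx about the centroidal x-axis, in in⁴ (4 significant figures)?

I_xx ≈ 19.07 in⁴

Decompose the section into non-overlapping parts with the origin at the bottom-left of its bounding rectangle.
Flange: 4.8 × 0.5, A = 2.4 in², y = 5.45 in, Ī = 0.05 in⁴.
Web: 0.65 × 5.2, A = 3.38 in², y = 2.6 in, Ī = 7.61627 in⁴.
Centroid: ȳ = ΣA·y / ΣA = 3.78339 in.
Transfer each piece to the centroidal x-axis using Ī + A·d² with d = y − 3.78339:
  flange: d = 1.66661 in → contributes +6.71621 in⁴
  web: d = -1.18339 in → contributes +12.3497 in⁴
Total I = 19.0659 in⁴.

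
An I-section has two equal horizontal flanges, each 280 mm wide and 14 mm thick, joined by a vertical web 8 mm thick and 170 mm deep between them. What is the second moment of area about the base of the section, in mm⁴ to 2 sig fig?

I_base ≈ 1.6 × 10⁸ mm⁴

Split into non-overlapping primitives; take the origin at the lower-left of the bounding box.
Bottom flange: 280 × 14, A = 3 920 mm², y = 7 mm, Ī = 64 027 mm⁴.
Web: 8 × 170, A = 1 360 mm², y = 99 mm, Ī = 3 275 333 mm⁴.
Top flange: 280 × 14, A = 3 920 mm², y = 191 mm, Ī = 64 027 mm⁴.
Transfer each piece to the bottom edge using Ī + A·d² with d = y − 0:
  bottom flange: d = 7 mm → contributes +256 107 mm⁴
  web: d = 99 mm → contributes +16 604 693 mm⁴
  top flange: d = 191 mm → contributes +143 069 547 mm⁴
Total I = 159 930 347 mm⁴.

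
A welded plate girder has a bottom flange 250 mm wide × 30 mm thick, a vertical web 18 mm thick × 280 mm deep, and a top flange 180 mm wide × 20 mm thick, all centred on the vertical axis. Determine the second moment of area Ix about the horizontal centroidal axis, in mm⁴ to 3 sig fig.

Ix ≈ 2.71 × 10⁸ mm⁴

Treat the section as a set of non-overlapping primitives; coordinates are from the bounding-box lower-left.
Bottom plate: 250 × 30, A = 7 500 mm², y = 15 mm, Ī = 562 500 mm⁴.
Web plate: 18 × 280, A = 5 040 mm², y = 170 mm, Ī = 32 928 000 mm⁴.
Top plate: 180 × 20, A = 3 600 mm², y = 320 mm, Ī = 120 000 mm⁴.
Centroid: ȳ = ΣA·y / ΣA = 131.43 mm.
Transfer each piece to the horizontal centroidal axis using Ī + A·d² with d = y − 131.43:
  bottom plate: d = -116.43 mm → contributes +102 234 229 mm⁴
  web plate: d = 38.569 mm → contributes +40 425 253 mm⁴
  top plate: d = 188.57 mm → contributes +128 129 456 mm⁴
Total I = 270 788 939 mm⁴.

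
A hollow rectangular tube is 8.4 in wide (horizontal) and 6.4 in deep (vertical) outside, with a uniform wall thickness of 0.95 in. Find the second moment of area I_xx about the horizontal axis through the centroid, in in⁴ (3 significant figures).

Split into non-overlapping primitives; take the origin at the lower-left of the bounding box.
Outer rectangle: 8.4 × 6.4, A = 53.76 in², y = 3.2 in, Ī = 183.5 in⁴.
Inner void (subtracted): 6.5 × 4.5, A = 29.25 in², y = 3.2 in, Ī = 49.359 in⁴.
By symmetry the centroid is at mid-height, ȳ = 3.2 in.
All pieces are centred on the horizontal axis through the centroid, so I = ΣĪ (holes subtracted) = 134.14 in⁴.

I_xx ≈ 134 in⁴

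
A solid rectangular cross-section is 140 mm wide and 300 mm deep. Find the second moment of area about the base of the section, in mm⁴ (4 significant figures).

The section: 140 × 300, A = 42 000 mm², y = 150 mm, Ī = 315 000 000 mm⁴.
Transfer it to the bottom edge using Ī + A·d² with d = y − 0:
  the section: d = 150 mm → contributes +1 260 000 000 mm⁴
Total I = 1 260 000 000 mm⁴.

I_base ≈ 1.260 × 10⁹ mm⁴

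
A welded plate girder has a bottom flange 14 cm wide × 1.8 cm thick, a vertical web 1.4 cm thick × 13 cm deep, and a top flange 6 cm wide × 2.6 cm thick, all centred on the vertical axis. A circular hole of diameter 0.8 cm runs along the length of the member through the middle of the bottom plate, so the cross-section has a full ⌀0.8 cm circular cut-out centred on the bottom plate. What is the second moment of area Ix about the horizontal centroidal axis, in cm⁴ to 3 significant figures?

Decompose the section into non-overlapping parts with the origin at the bottom-left of its bounding rectangle.
Bottom plate: 14 × 1.8, A = 25.2 cm², y = 0.9 cm, Ī = 6.804 cm⁴.
Web plate: 1.4 × 13, A = 18.2 cm², y = 8.3 cm, Ī = 256.32 cm⁴.
Top plate: 6 × 2.6, A = 15.6 cm², y = 16.1 cm, Ī = 8.788 cm⁴.
Hole (subtracted): ⌀0.8, A = 0.50265 cm², y = 0.9 cm, Ī = 0.020106 cm⁴.
Centroid: ȳ = ΣA·y / ΣA = 7.2558 cm.
Transfer each piece to the horizontal centroidal axis using Ī + A·d² with d = y − 7.2558:
  bottom plate: d = -6.3558 cm → contributes +1024.8 cm⁴
  web plate: d = 1.0442 cm → contributes +276.16 cm⁴
  top plate: d = 8.8442 cm → contributes +1 229 cm⁴
  hole: d = -6.3558 cm → contributes −20.326 cm⁴
Total I = 2509.6 cm⁴.

Ix ≈ 2510 cm⁴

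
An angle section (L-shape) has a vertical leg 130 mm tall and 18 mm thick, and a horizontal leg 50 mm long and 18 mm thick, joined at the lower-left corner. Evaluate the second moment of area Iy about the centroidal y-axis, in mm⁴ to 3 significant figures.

Iy ≈ 4.01 × 10⁵ mm⁴

Treat the section as a set of non-overlapping primitives; coordinates are from the bounding-box lower-left.
Vertical leg: 18 × 130, A = 2 340 mm², x = 9 mm, Ī = 63 180 mm⁴.
Horizontal leg (remainder): 32 × 18, A = 576 mm², x = 34 mm, Ī = 49 152 mm⁴.
Centroid: x̄ = ΣA·x / ΣA = 13.938 mm.
Transfer each piece to the centroidal y-axis using Ī + A·d² with d = x − 13.938:
  vertical leg: d = -4.9383 mm → contributes +120 244 mm⁴
  horizontal leg (remainder): d = 20.062 mm → contributes +280 976 mm⁴
Total I = 401 221 mm⁴.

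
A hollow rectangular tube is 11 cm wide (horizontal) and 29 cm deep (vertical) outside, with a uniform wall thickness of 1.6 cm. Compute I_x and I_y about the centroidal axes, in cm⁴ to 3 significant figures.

I_x ≈ 1.12 × 10⁴ cm⁴, I_y ≈ 2200 cm⁴

Split into non-overlapping primitives; take the origin at the lower-left of the bounding box.
Outer rectangle: 11 × 29, A = 319 cm², y = 14.5 cm, Ī = 22 357 cm⁴.
Inner void (subtracted): 7.8 × 25.8, A = 201.24 cm², y = 14.5 cm, Ī = 11 163 cm⁴.
By symmetry the centroid is at mid-height, ȳ = 14.5 cm.
All pieces are centred on the centroidal x-axis, so I = ΣĪ (holes subtracted) = 11 194 cm⁴.
Repeating about the centroidal y-axis gives I_y = 2196.3 cm⁴.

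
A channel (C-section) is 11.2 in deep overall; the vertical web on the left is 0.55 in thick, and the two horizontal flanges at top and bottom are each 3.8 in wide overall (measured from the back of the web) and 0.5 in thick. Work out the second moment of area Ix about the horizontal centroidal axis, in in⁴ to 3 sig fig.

Ix ≈ 157 in⁴

Break the section into simple shapes (no overlaps), measuring from the bottom-left corner of the bounding box.
Web: 0.55 × 11.2, A = 6.16 in², y = 5.6 in, Ī = 64.393 in⁴.
Top flange (beyond web): 3.25 × 0.5, A = 1.625 in², y = 10.95 in, Ī = 0.033854 in⁴.
Bottom flange (beyond web): 3.25 × 0.5, A = 1.625 in², y = 0.25 in, Ī = 0.033854 in⁴.
By symmetry the centroid is at mid-height, ȳ = 5.6 in.
Transfer each piece to the horizontal centroidal axis using Ī + A·d² with d = y − 5.6:
  web: d = 0 in → contributes +64.393 in⁴
  top flange (beyond web): d = 5.35 in → contributes +46.545 in⁴
  bottom flange (beyond web): d = -5.35 in → contributes +46.545 in⁴
Total I = 157.48 in⁴.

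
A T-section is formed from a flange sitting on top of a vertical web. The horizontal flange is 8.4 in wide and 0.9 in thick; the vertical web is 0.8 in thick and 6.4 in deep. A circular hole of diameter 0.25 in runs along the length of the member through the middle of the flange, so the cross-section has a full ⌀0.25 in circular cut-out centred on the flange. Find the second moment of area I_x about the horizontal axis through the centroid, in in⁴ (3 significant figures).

Break the section into simple shapes (no overlaps), measuring from the bottom-left corner of the bounding box.
Flange: 8.4 × 0.9, A = 7.56 in², y = 6.85 in, Ī = 0.5103 in⁴.
Web: 0.8 × 6.4, A = 5.12 in², y = 3.2 in, Ī = 17.476 in⁴.
Hole (subtracted): ⌀0.25, A = 0.049087 in², y = 6.85 in, Ī = 0.00019175 in⁴.
Centroid: ȳ = ΣA·y / ΣA = 5.3705 in.
Transfer each piece to the horizontal axis through the centroid using Ī + A·d² with d = y − 5.3705:
  flange: d = 1.4795 in → contributes +17.06 in⁴
  web: d = -2.1705 in → contributes +41.596 in⁴
  hole: d = 1.4795 in → contributes −0.10765 in⁴
Total I = 58.548 in⁴.

I_x ≈ 58.5 in⁴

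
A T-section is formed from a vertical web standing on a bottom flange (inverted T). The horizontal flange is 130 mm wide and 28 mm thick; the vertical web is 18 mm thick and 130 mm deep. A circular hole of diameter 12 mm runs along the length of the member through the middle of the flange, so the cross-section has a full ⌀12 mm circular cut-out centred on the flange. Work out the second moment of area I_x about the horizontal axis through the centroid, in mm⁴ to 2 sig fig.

Split into non-overlapping primitives; take the origin at the lower-left of the bounding box.
Flange: 130 × 28, A = 3 640 mm², y = 14 mm, Ī = 237 813 mm⁴.
Web: 18 × 130, A = 2 340 mm², y = 93 mm, Ī = 3 295 500 mm⁴.
Hole (subtracted): ⌀12, A = 113.1 mm², y = 14 mm, Ī = 1 018 mm⁴.
Centroid: ȳ = ΣA·y / ΣA = 45.51 mm.
Transfer each piece to the horizontal axis through the centroid using Ī + A·d² with d = y − 45.51:
  flange: d = -31.51 mm → contributes +3 851 658 mm⁴
  web: d = 47.49 mm → contributes +8 573 133 mm⁴
  hole: d = -31.51 mm → contributes −113 303 mm⁴
Total I = 12 311 489 mm⁴.

I_x ≈ 1.2 × 10⁷ mm⁴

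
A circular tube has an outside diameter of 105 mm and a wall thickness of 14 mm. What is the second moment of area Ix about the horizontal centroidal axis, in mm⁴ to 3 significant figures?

Break the section into simple shapes (no overlaps), measuring from the bottom-left corner of the bounding box.
Outer circle: ⌀105, A = 8 659 mm², y = 52.5 mm, Ī = 5 966 602 mm⁴.
Bore (subtracted): ⌀77, A = 4656.6 mm², y = 52.5 mm, Ī = 1 725 571 mm⁴.
By symmetry the centroid is at mid-height, ȳ = 52.5 mm.
All pieces are centred on the horizontal centroidal axis, so I = ΣĪ (holes subtracted) = 4 241 031 mm⁴.

Ix ≈ 4.24 × 10⁶ mm⁴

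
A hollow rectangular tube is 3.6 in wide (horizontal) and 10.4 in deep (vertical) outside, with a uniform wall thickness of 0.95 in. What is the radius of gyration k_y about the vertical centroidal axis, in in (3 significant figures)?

k_y ≈ 1.27 in

Treat the section as a set of non-overlapping primitives; coordinates are from the bounding-box lower-left.
Outer rectangle: 3.6 × 10.4, A = 37.44 in², x = 1.8 in, Ī = 40.435 in⁴.
Inner void (subtracted): 1.7 × 8.5, A = 14.45 in², x = 1.8 in, Ī = 3.48 in⁴.
By symmetry the centroid is at mid-width, x̄ = 1.8 in.
All pieces are centred on the vertical centroidal axis, so I = ΣĪ (holes subtracted) = 36.955 in⁴.
Radius of gyration: k = √(I/A) = √(36.955 / 22.99) = 1.2679 in.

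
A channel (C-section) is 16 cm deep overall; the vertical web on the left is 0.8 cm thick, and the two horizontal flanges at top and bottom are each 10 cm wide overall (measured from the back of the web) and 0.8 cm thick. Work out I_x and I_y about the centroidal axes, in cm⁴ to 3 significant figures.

Break the section into simple shapes (no overlaps), measuring from the bottom-left corner of the bounding box.
Web: 0.8 × 16, A = 12.8 cm², y = 8 cm, Ī = 273.07 cm⁴.
Top flange (beyond web): 9.2 × 0.8, A = 7.36 cm², y = 15.6 cm, Ī = 0.39253 cm⁴.
Bottom flange (beyond web): 9.2 × 0.8, A = 7.36 cm², y = 0.4 cm, Ī = 0.39253 cm⁴.
By symmetry the centroid is at mid-height, ȳ = 8 cm.
Transfer each piece to the centroidal x-axis using Ī + A·d² with d = y − 8:
  web: d = 0 cm → contributes +273.07 cm⁴
  top flange (beyond web): d = 7.6 cm → contributes +425.51 cm⁴
  bottom flange (beyond web): d = -7.6 cm → contributes +425.51 cm⁴
Total I = 1124.1 cm⁴.
For the y-axis: x̄ = 3.0744 cm.
Repeating about the centroidal y-axis gives I_y = 275.67 cm⁴.

I_x ≈ 1120 cm⁴, I_y ≈ 276 cm⁴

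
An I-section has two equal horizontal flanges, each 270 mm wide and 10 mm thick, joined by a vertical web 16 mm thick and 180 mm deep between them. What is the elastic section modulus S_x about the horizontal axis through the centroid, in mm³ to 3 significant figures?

Split into non-overlapping primitives; take the origin at the lower-left of the bounding box.
Bottom flange: 270 × 10, A = 2 700 mm², y = 5 mm, Ī = 22 500 mm⁴.
Web: 16 × 180, A = 2 880 mm², y = 100 mm, Ī = 7 776 000 mm⁴.
Top flange: 270 × 10, A = 2 700 mm², y = 195 mm, Ī = 22 500 mm⁴.
By symmetry the centroid is at mid-height, ȳ = 100 mm.
Transfer each piece to the horizontal axis through the centroid using Ī + A·d² with d = y − 100:
  bottom flange: d = -95 mm → contributes +24 390 000 mm⁴
  web: d = 0 mm → contributes +7 776 000 mm⁴
  top flange: d = 95 mm → contributes +24 390 000 mm⁴
Total I = 56 556 000 mm⁴.
Extreme fibre distance c = 100 mm; S = I/c = 565 560 mm³.

S_x ≈ 5.66 × 10⁵ mm³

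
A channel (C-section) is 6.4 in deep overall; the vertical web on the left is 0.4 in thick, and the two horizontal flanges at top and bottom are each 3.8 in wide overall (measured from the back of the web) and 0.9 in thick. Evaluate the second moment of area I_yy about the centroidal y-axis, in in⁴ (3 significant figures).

Split into non-overlapping primitives; take the origin at the lower-left of the bounding box.
Web: 0.4 × 6.4, A = 2.56 in², x = 0.2 in, Ī = 0.034133 in⁴.
Top flange (beyond web): 3.4 × 0.9, A = 3.06 in², x = 2.1 in, Ī = 2.9478 in⁴.
Bottom flange (beyond web): 3.4 × 0.9, A = 3.06 in², x = 2.1 in, Ī = 2.9478 in⁴.
Centroid: x̄ = ΣA·x / ΣA = 1.5396 in.
Transfer each piece to the centroidal y-axis using Ī + A·d² with d = x − 1.5396:
  web: d = -1.3396 in → contributes +4.6283 in⁴
  top flange (beyond web): d = 0.56037 in → contributes +3.9087 in⁴
  bottom flange (beyond web): d = 0.56037 in → contributes +3.9087 in⁴
Total I = 12.446 in⁴.

I_yy ≈ 12.4 in⁴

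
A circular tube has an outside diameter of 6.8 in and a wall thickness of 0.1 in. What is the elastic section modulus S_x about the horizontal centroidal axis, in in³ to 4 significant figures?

Split into non-overlapping primitives; take the origin at the lower-left of the bounding box.
Outer circle: ⌀6.8, A = 36.3168 in², y = 3.4 in, Ī = 104.956 in⁴.
Bore (subtracted): ⌀6.6, A = 34.2119 in², y = 3.4 in, Ī = 93.142 in⁴.
By symmetry the centroid is at mid-height, ȳ = 3.4 in.
All pieces are centred on the horizontal centroidal axis, so I = ΣĪ (holes subtracted) = 11.8136 in⁴.
Extreme fibre distance c = 3.4 in; S = I/c = 3.47458 in³.

S_x ≈ 3.475 in³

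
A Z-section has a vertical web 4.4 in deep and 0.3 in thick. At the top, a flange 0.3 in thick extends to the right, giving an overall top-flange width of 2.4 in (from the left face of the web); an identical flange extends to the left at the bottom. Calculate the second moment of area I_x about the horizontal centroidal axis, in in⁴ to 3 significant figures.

I_x ≈ 7.43 in⁴

Split into non-overlapping primitives; take the origin at the lower-left of the bounding box.
Web: 0.3 × 4.4, A = 1.32 in², y = 2.2 in, Ī = 2.1296 in⁴.
Top flange (beyond web): 2.1 × 0.3, A = 0.63 in², y = 4.25 in, Ī = 0.004725 in⁴.
Bottom flange (beyond web): 2.1 × 0.3, A = 0.63 in², y = 0.15 in, Ī = 0.004725 in⁴.
Centroid: ȳ = ΣA·y / ΣA = 2.2 in.
Transfer each piece to the horizontal centroidal axis using Ī + A·d² with d = y − 2.2:
  web: d = 0 in → contributes +2.1296 in⁴
  top flange (beyond web): d = 2.05 in → contributes +2.6523 in⁴
  bottom flange (beyond web): d = -2.05 in → contributes +2.6523 in⁴
Total I = 7.4342 in⁴.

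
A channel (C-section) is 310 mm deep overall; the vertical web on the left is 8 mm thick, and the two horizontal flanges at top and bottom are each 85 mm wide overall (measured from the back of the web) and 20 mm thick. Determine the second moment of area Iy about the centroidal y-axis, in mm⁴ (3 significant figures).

Break the section into simple shapes (no overlaps), measuring from the bottom-left corner of the bounding box.
Web: 8 × 310, A = 2 480 mm², x = 4 mm, Ī = 13 227 mm⁴.
Top flange (beyond web): 77 × 20, A = 1 540 mm², x = 46.5 mm, Ī = 760 888 mm⁴.
Bottom flange (beyond web): 77 × 20, A = 1 540 mm², x = 46.5 mm, Ī = 760 888 mm⁴.
Centroid: x̄ = ΣA·x / ΣA = 27.543 mm.
Transfer each piece to the centroidal y-axis using Ī + A·d² with d = x − 27.543:
  web: d = -23.543 mm → contributes +1 387 843 mm⁴
  top flange (beyond web): d = 18.957 mm → contributes +1 314 305 mm⁴
  bottom flange (beyond web): d = 18.957 mm → contributes +1 314 305 mm⁴
Total I = 4 016 453 mm⁴.

Iy ≈ 4.02 × 10⁶ mm⁴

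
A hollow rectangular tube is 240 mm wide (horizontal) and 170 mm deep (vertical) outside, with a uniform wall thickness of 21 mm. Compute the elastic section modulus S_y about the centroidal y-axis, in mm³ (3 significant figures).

Decompose the section into non-overlapping parts with the origin at the bottom-left of its bounding rectangle.
Outer rectangle: 240 × 170, A = 40 800 mm², x = 120 mm, Ī = 195 840 000 mm⁴.
Inner void (subtracted): 198 × 128, A = 25 344 mm², x = 120 mm, Ī = 82 798 848 mm⁴.
By symmetry the centroid is at mid-width, x̄ = 120 mm.
All pieces are centred on the centroidal y-axis, so I = ΣĪ (holes subtracted) = 113 041 152 mm⁴.
Extreme fibre distance c = 120 mm; S = I/c = 942 010 mm³.

S_y ≈ 9.42 × 10⁵ mm³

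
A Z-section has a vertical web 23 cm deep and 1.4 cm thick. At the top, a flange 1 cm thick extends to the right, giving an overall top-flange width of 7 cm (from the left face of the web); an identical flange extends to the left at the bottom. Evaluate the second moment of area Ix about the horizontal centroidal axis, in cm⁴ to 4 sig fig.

Ix ≈ 2776 cm⁴

Split into non-overlapping primitives; take the origin at the lower-left of the bounding box.
Web: 1.4 × 23, A = 32.2 cm², y = 11.5 cm, Ī = 1419.48 cm⁴.
Top flange (beyond web): 5.6 × 1, A = 5.6 cm², y = 22.5 cm, Ī = 0.466667 cm⁴.
Bottom flange (beyond web): 5.6 × 1, A = 5.6 cm², y = 0.5 cm, Ī = 0.466667 cm⁴.
Centroid: ȳ = ΣA·y / ΣA = 11.5 cm.
Transfer each piece to the horizontal centroidal axis using Ī + A·d² with d = y − 11.5:
  web: d = 0 cm → contributes +1419.48 cm⁴
  top flange (beyond web): d = 11 cm → contributes +678.067 cm⁴
  bottom flange (beyond web): d = -11 cm → contributes +678.067 cm⁴
Total I = 2775.62 cm⁴.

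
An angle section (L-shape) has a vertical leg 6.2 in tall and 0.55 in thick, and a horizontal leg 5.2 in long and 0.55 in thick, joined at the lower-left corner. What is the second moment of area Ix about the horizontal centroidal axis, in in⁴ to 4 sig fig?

Ix ≈ 22.65 in⁴

Treat the section as a set of non-overlapping primitives; coordinates are from the bounding-box lower-left.
Vertical leg: 0.55 × 6.2, A = 3.41 in², y = 3.1 in, Ī = 10.9234 in⁴.
Horizontal leg (remainder): 4.65 × 0.55, A = 2.5575 in², y = 0.275 in, Ī = 0.0644703 in⁴.
Centroid: ȳ = ΣA·y / ΣA = 1.88929 in.
Transfer each piece to the horizontal centroidal axis using Ī + A·d² with d = y − 1.88929:
  vertical leg: d = 1.21071 in → contributes +15.9218 in⁴
  horizontal leg (remainder): d = -1.61429 in → contributes +6.72911 in⁴
Total I = 22.651 in⁴.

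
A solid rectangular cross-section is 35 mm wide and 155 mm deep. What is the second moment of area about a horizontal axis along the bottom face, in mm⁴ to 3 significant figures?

The section: 35 × 155, A = 5 425 mm², y = 77.5 mm, Ī = 10 861 302 mm⁴.
Transfer it to the base of the section using Ī + A·d² with d = y − 0:
  the section: d = 77.5 mm → contributes +43 445 208 mm⁴
Total I = 43 445 208 mm⁴.

I_base ≈ 4.34 × 10⁷ mm⁴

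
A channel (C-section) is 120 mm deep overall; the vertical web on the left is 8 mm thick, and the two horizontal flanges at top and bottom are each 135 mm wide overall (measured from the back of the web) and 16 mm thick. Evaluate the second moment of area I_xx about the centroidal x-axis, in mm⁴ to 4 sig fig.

Treat the section as a set of non-overlapping primitives; coordinates are from the bounding-box lower-left.
Web: 8 × 120, A = 960 mm², y = 60 mm, Ī = 1 152 000 mm⁴.
Top flange (beyond web): 127 × 16, A = 2 032 mm², y = 112 mm, Ī = 43349.3 mm⁴.
Bottom flange (beyond web): 127 × 16, A = 2 032 mm², y = 8 mm, Ī = 43349.3 mm⁴.
By symmetry the centroid is at mid-height, ȳ = 60 mm.
Transfer each piece to the centroidal x-axis using Ī + A·d² with d = y − 60:
  web: d = 0 mm → contributes +1 152 000 mm⁴
  top flange (beyond web): d = 52 mm → contributes +5 537 877 mm⁴
  bottom flange (beyond web): d = -52 mm → contributes +5 537 877 mm⁴
Total I = 12 227 755 mm⁴.

I_xx ≈ 1.223 × 10⁷ mm⁴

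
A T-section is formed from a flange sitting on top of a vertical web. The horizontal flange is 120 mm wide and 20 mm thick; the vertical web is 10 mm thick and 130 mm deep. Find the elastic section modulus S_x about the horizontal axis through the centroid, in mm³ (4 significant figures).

S_x ≈ 5.855 × 10⁴ mm³

Decompose the section into non-overlapping parts with the origin at the bottom-left of its bounding rectangle.
Flange: 120 × 20, A = 2 400 mm², y = 140 mm, Ī = 80 000 mm⁴.
Web: 10 × 130, A = 1 300 mm², y = 65 mm, Ī = 1 830 833 mm⁴.
Centroid: ȳ = ΣA·y / ΣA = 113.649 mm.
Transfer each piece to the horizontal axis through the centroid using Ī + A·d² with d = y − 113.649:
  flange: d = 26.3514 mm → contributes +1 746 545 mm⁴
  web: d = -48.6486 mm → contributes +4 907 532 mm⁴
Total I = 6 654 077 mm⁴.
Extreme fibre distance c = 113.649 mm; S = I/c = 58549.5 mm³.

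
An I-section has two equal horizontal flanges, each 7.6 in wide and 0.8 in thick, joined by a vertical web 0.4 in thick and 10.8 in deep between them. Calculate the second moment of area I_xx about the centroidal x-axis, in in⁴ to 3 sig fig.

I_xx ≈ 452 in⁴

Break the section into simple shapes (no overlaps), measuring from the bottom-left corner of the bounding box.
Bottom flange: 7.6 × 0.8, A = 6.08 in², y = 0.4 in, Ī = 0.32427 in⁴.
Web: 0.4 × 10.8, A = 4.32 in², y = 6.2 in, Ī = 41.99 in⁴.
Top flange: 7.6 × 0.8, A = 6.08 in², y = 12 in, Ī = 0.32427 in⁴.
By symmetry the centroid is at mid-height, ȳ = 6.2 in.
Transfer each piece to the centroidal x-axis using Ī + A·d² with d = y − 6.2:
  bottom flange: d = -5.8 in → contributes +204.86 in⁴
  web: d = 0 in → contributes +41.99 in⁴
  top flange: d = 5.8 in → contributes +204.86 in⁴
Total I = 451.7 in⁴.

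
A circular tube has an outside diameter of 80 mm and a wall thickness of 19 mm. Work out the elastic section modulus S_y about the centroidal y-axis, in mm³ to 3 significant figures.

S_y ≈ 4.64 × 10⁴ mm³

Break the section into simple shapes (no overlaps), measuring from the bottom-left corner of the bounding box.
Outer circle: ⌀80, A = 5026.5 mm², x = 40 mm, Ī = 2 010 619 mm⁴.
Bore (subtracted): ⌀42, A = 1385.4 mm², x = 40 mm, Ī = 152 745 mm⁴.
By symmetry the centroid is at mid-width, x̄ = 40 mm.
All pieces are centred on the centroidal y-axis, so I = ΣĪ (holes subtracted) = 1 857 874 mm⁴.
Extreme fibre distance c = 40 mm; S = I/c = 46 447 mm³.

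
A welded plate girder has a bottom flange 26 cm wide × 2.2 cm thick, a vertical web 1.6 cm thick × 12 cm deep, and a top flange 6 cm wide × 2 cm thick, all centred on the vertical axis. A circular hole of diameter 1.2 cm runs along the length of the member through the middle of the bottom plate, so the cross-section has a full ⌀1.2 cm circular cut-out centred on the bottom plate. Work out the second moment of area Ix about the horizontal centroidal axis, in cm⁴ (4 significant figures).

Ix ≈ 2541 cm⁴

Split into non-overlapping primitives; take the origin at the lower-left of the bounding box.
Bottom plate: 26 × 2.2, A = 57.2 cm², y = 1.1 cm, Ī = 23.0707 cm⁴.
Web plate: 1.6 × 12, A = 19.2 cm², y = 8.2 cm, Ī = 230.4 cm⁴.
Top plate: 6 × 2, A = 12 cm², y = 15.2 cm, Ī = 4 cm⁴.
Hole (subtracted): ⌀1.2, A = 1.13097 cm², y = 1.1 cm, Ī = 0.101788 cm⁴.
Centroid: ȳ = ΣA·y / ΣA = 4.6009 cm.
Transfer each piece to the horizontal centroidal axis using Ī + A·d² with d = y − 4.6009:
  bottom plate: d = -3.5009 cm → contributes +724.13 cm⁴
  web plate: d = 3.5991 cm → contributes +479.108 cm⁴
  top plate: d = 10.5991 cm → contributes +1352.09 cm⁴
  hole: d = -3.5009 cm → contributes −13.9633 cm⁴
Total I = 2541.37 cm⁴.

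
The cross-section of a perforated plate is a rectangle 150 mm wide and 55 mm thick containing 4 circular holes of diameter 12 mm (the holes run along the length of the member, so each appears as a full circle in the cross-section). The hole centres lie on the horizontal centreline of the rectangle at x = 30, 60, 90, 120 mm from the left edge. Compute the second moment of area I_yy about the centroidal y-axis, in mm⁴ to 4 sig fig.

I_yy ≈ 1.496 × 10⁷ mm⁴

Break the section into simple shapes (no overlaps), measuring from the bottom-left corner of the bounding box.
Plate: 150 × 55, A = 8 250 mm², x = 75 mm, Ī = 15 468 750 mm⁴.
Hole 1 (subtracted): ⌀12, A = 113.097 mm², x = 30 mm, Ī = 1017.88 mm⁴.
Hole 2 (subtracted): ⌀12, A = 113.097 mm², x = 60 mm, Ī = 1017.88 mm⁴.
Hole 3 (subtracted): ⌀12, A = 113.097 mm², x = 90 mm, Ī = 1017.88 mm⁴.
Hole 4 (subtracted): ⌀12, A = 113.097 mm², x = 120 mm, Ī = 1017.88 mm⁴.
By symmetry the centroid is at mid-width, x̄ = 75 mm.
Transfer each piece to the centroidal y-axis using Ī + A·d² with d = x − 75:
  plate: d = 0 mm → contributes +15 468 750 mm⁴
  hole 1: d = -45 mm → contributes −230 040 mm⁴
  hole 2: d = -15 mm → contributes −26464.8 mm⁴
  hole 3: d = 15 mm → contributes −26464.8 mm⁴
  hole 4: d = 45 mm → contributes −230 040 mm⁴
Total I = 14 955 740 mm⁴.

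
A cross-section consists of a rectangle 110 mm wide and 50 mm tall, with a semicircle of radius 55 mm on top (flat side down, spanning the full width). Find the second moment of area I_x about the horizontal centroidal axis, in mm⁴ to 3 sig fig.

Break the section into simple shapes (no overlaps), measuring from the bottom-left corner of the bounding box.
Rectangular body: 110 × 50, A = 5 500 mm², y = 25 mm, Ī = 1 145 833 mm⁴.
Semicircular cap: semicircle r = 55, A = 4751.7 mm², y = 73.343 mm, Ī = 1 004 345 mm⁴.
Centroid: ȳ = ΣA·y / ΣA = 47.407 mm.
Transfer each piece to the horizontal centroidal axis using Ī + A·d² with d = y − 47.407:
  rectangular body: d = -22.407 mm → contributes +3 907 220 mm⁴
  semicircular cap: d = 25.936 mm → contributes +4 200 623 mm⁴
Total I = 8 107 843 mm⁴.

I_x ≈ 8.11 × 10⁶ mm⁴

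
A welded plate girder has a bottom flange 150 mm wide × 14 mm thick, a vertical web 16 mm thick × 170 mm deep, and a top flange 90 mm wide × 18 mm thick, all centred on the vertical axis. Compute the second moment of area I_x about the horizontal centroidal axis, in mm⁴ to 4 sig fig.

Split into non-overlapping primitives; take the origin at the lower-left of the bounding box.
Bottom plate: 150 × 14, A = 2 100 mm², y = 7 mm, Ī = 34 300 mm⁴.
Web plate: 16 × 170, A = 2 720 mm², y = 99 mm, Ī = 6 550 667 mm⁴.
Top plate: 90 × 18, A = 1 620 mm², y = 193 mm, Ī = 43 740 mm⁴.
Centroid: ȳ = ΣA·y / ΣA = 92.646 mm.
Transfer each piece to the horizontal centroidal axis using Ī + A·d² with d = y − 92.646:
  bottom plate: d = -85.646 mm → contributes +15 438 285 mm⁴
  web plate: d = 6.35404 mm → contributes +6 660 483 mm⁴
  top plate: d = 100.354 mm → contributes +16 358 651 mm⁴
Total I = 38 457 419 mm⁴.

I_x ≈ 3.846 × 10⁷ mm⁴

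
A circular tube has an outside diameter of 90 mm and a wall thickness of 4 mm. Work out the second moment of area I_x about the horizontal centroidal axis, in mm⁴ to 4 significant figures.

I_x ≈ 1.001 × 10⁶ mm⁴

Break the section into simple shapes (no overlaps), measuring from the bottom-left corner of the bounding box.
Outer circle: ⌀90, A = 6361.73 mm², y = 45 mm, Ī = 3 220 623 mm⁴.
Bore (subtracted): ⌀82, A = 5281.02 mm², y = 45 mm, Ī = 2 219 347 mm⁴.
By symmetry the centroid is at mid-height, ȳ = 45 mm.
All pieces are centred on the horizontal centroidal axis, so I = ΣĪ (holes subtracted) = 1 001 276 mm⁴.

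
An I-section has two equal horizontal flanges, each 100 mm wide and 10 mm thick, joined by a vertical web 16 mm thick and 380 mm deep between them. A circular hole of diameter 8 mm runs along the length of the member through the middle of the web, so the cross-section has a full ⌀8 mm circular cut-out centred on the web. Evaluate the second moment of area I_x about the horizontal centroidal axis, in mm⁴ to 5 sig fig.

I_x ≈ 1.4923 × 10⁸ mm⁴

Split into non-overlapping primitives; take the origin at the lower-left of the bounding box.
Bottom flange: 100 × 10, A = 1 000 mm², y = 5 mm, Ī = 8333.333 mm⁴.
Web: 16 × 380, A = 6 080 mm², y = 200 mm, Ī = 73 162 667 mm⁴.
Top flange: 100 × 10, A = 1 000 mm², y = 395 mm, Ī = 8333.333 mm⁴.
Hole (subtracted): ⌀8, A = 50.26548 mm², y = 200 mm, Ī = 201.0619 mm⁴.
By symmetry the centroid is at mid-height, ȳ = 200 mm.
Transfer each piece to the horizontal centroidal axis using Ī + A·d² with d = y − 200:
  bottom flange: d = -195 mm → contributes +38 033 333 mm⁴
  web: d = 0 mm → contributes +73 162 667 mm⁴
  top flange: d = 195 mm → contributes +38 033 333 mm⁴
  hole: d = 0 mm → contributes −201.0619 mm⁴
Total I = 149 229 132 mm⁴.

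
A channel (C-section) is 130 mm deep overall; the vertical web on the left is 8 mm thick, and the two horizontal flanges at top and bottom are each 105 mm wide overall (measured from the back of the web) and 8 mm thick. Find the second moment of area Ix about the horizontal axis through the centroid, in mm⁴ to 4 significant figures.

Ix ≈ 7.248 × 10⁶ mm⁴

Treat the section as a set of non-overlapping primitives; coordinates are from the bounding-box lower-left.
Web: 8 × 130, A = 1 040 mm², y = 65 mm, Ī = 1 464 667 mm⁴.
Top flange (beyond web): 97 × 8, A = 776 mm², y = 126 mm, Ī = 4138.67 mm⁴.
Bottom flange (beyond web): 97 × 8, A = 776 mm², y = 4 mm, Ī = 4138.67 mm⁴.
By symmetry the centroid is at mid-height, ȳ = 65 mm.
Transfer each piece to the horizontal axis through the centroid using Ī + A·d² with d = y − 65:
  web: d = 0 mm → contributes +1 464 667 mm⁴
  top flange (beyond web): d = 61 mm → contributes +2 891 635 mm⁴
  bottom flange (beyond web): d = -61 mm → contributes +2 891 635 mm⁴
Total I = 7 247 936 mm⁴.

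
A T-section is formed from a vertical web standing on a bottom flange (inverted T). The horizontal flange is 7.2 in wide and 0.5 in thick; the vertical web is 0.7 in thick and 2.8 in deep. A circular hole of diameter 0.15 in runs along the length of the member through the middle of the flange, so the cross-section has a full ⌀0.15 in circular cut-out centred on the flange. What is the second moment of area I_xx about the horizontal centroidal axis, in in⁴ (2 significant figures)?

I_xx ≈ 4.8 in⁴

Split into non-overlapping primitives; take the origin at the lower-left of the bounding box.
Flange: 7.2 × 0.5, A = 3.6 in², y = 0.25 in, Ī = 0.075 in⁴.
Web: 0.7 × 2.8, A = 1.96 in², y = 1.9 in, Ī = 1.281 in⁴.
Hole (subtracted): ⌀0.15, A = 0.01767 in², y = 0.25 in, Ī = 0.00002485 in⁴.
Centroid: ȳ = ΣA·y / ΣA = 0.8335 in.
Transfer each piece to the horizontal centroidal axis using Ī + A·d² with d = y − 0.8335:
  flange: d = -0.5835 in → contributes +1.301 in⁴
  web: d = 1.066 in → contributes +3.51 in⁴
  hole: d = -0.5835 in → contributes −0.006042 in⁴
Total I = 4.805 in⁴.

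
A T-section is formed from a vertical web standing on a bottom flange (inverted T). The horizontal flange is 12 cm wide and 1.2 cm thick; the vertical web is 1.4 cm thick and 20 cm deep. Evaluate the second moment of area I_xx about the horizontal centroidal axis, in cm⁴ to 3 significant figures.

I_xx ≈ 2000 cm⁴

Treat the section as a set of non-overlapping primitives; coordinates are from the bounding-box lower-left.
Flange: 12 × 1.2, A = 14.4 cm², y = 0.6 cm, Ī = 1.728 cm⁴.
Web: 1.4 × 20, A = 28 cm², y = 11.2 cm, Ī = 933.33 cm⁴.
Centroid: ȳ = ΣA·y / ΣA = 7.6 cm.
Transfer each piece to the horizontal centroidal axis using Ī + A·d² with d = y − 7.6:
  flange: d = -7 cm → contributes +707.33 cm⁴
  web: d = 3.6 cm → contributes +1296.2 cm⁴
Total I = 2003.5 cm⁴.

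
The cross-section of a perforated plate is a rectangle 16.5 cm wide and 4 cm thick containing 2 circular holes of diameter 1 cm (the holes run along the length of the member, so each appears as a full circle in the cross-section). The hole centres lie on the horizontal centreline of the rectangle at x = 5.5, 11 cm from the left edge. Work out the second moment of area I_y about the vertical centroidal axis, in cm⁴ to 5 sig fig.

Treat the section as a set of non-overlapping primitives; coordinates are from the bounding-box lower-left.
Plate: 16.5 × 4, A = 66 cm², x = 8.25 cm, Ī = 1497.375 cm⁴.
Hole 1 (subtracted): ⌀1, A = 0.7853982 cm², x = 5.5 cm, Ī = 0.04908739 cm⁴.
Hole 2 (subtracted): ⌀1, A = 0.7853982 cm², x = 11 cm, Ī = 0.04908739 cm⁴.
By symmetry the centroid is at mid-width, x̄ = 8.25 cm.
Transfer each piece to the vertical centroidal axis using Ī + A·d² with d = x − 8.25:
  plate: d = 0 cm → contributes +1497.375 cm⁴
  hole 1: d = -2.75 cm → contributes −5.988661 cm⁴
  hole 2: d = 2.75 cm → contributes −5.988661 cm⁴
Total I = 1485.398 cm⁴.

I_y ≈ 1485.4 cm⁴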